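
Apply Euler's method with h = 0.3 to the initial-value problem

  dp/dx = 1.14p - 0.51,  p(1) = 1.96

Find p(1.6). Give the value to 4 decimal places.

3.1716

Euler: p_{n+1} = p_n + h·f(x_n, p_n).
x=1.000000, p=1.960000: f=1.724400 → p ← 1.960000 + 0.3·1.724400 = 2.477320
x=1.300000, p=2.477320: f=2.314145 → p ← 2.477320 + 0.3·2.314145 = 3.171563
p(1.6) ≈ 3.1716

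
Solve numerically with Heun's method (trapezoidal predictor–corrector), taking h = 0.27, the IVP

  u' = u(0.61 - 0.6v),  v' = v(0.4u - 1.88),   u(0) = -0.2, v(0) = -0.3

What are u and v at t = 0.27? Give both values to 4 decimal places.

-0.2441, -0.1829

Heun on (u,v): k1 = f(t_n, state_n); k2 = f(t_n + h, state_n + h·k1); state_{n+1} = state_n + (h/2)·(k1 + k2).
0.000000: (-0.200000, -0.300000)
  k1 = (-0.158000, 0.588000)
  predictor → (-0.242660, -0.141240)
  k2 = (-0.168587, 0.279241)
  → (-0.244089, -0.182923)
(u(0.27), v(0.27)) ≈ (-0.2441, -0.1829)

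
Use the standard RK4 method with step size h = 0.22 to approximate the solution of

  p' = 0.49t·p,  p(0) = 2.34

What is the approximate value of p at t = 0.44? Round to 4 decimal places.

2.4537

RK4: k1 = f(t_n, p_n); k2 = f(t_n + h/2, p_n + (h/2)·k1); k3 = f(t_n + h/2, p_n + (h/2)·k2); k4 = f(t_n + h, p_n + h·k3); p_{n+1} = p_n + (h/6)·(k1 + 2k2 + 2k3 + k4).
t=0.000000, p=2.340000:
  k1 = f(0.000000, 2.340000) = 0.000000
  k2 = f(0.110000, 2.340000) = 0.126126
  k3 = f(0.110000, 2.353874) = 0.126874
  k4 = f(0.220000, 2.367912) = 0.255261
  p ← 2.340000 + (0.22/6)·(k1 + 2k2 + 2k3 + k4) = 2.367913
t=0.220000, p=2.367913:
  k1 = f(0.220000, 2.367913) = 0.255261
  k2 = f(0.330000, 2.395992) = 0.387432
  k3 = f(0.330000, 2.410530) = 0.389783
  k4 = f(0.440000, 2.453665) = 0.529010
  p ← 2.367913 + (0.22/6)·(k1 + 2k2 + 2k3 + k4) = 2.453665
p(0.44) ≈ 2.4537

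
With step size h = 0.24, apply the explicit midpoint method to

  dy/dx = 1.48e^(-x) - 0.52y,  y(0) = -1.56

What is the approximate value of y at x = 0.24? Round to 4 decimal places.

Midpoint: k1 = f(x_n, y_n); k2 = f(x_n + h/2, y_n + (h/2)·k1); y_{n+1} = y_n + h·k2.
x=0.000000, y=-1.560000:
  k1 = f(0.000000, -1.560000) = 2.291200
  k2 = f(0.120000, -1.285056) = 1.980871
  y ← -1.560000 + 0.24·1.980871 = -1.084591
y(0.24) ≈ -1.0846

-1.0846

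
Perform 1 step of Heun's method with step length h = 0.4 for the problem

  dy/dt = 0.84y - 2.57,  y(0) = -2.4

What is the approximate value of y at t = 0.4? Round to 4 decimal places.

Heun: k1 = f(t_n, y_n); k2 = f(t_n + h, y_n + h·k1); y_{n+1} = y_n + (h/2)·(k1 + k2).
t=0.000000, y=-2.400000:
  k1 = f(0.000000, -2.400000) = -4.586000
  k2 = f(0.400000, -4.234400) = -6.126896
  y ← -2.400000 + (0.4/2)·(-4.586000 + (-6.126896)) = -4.542579
y(0.4) ≈ -4.5426

-4.5426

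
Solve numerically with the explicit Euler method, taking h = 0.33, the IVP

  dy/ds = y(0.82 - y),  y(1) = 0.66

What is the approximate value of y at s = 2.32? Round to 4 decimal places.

0.7647

Euler: y_{n+1} = y_n + h·f(s_n, y_n).
s=1.000000, y=0.660000: f=0.105600 → y ← 0.660000 + 0.33·0.105600 = 0.694848
s=1.330000, y=0.694848: f=0.086962 → y ← 0.694848 + 0.33·0.086962 = 0.723545
s=1.660000, y=0.723545: f=0.069789 → y ← 0.723545 + 0.33·0.069789 = 0.746576
s=1.990000, y=0.746576: f=0.054817 → y ← 0.746576 + 0.33·0.054817 = 0.764665
y(2.32) ≈ 0.7647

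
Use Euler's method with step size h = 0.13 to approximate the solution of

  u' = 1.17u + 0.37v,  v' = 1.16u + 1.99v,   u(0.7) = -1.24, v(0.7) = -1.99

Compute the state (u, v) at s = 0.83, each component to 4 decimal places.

-1.5243, -2.6918

Euler on (u,v): u_{n+1} = u_n + h·u', v_{n+1} = v_n + h·v'.
0.700000: (-1.240000, -1.990000); f=(-2.187100, -5.398500) → (-1.524323, -2.691805)
(u(0.83), v(0.83)) ≈ (-1.5243, -2.6918)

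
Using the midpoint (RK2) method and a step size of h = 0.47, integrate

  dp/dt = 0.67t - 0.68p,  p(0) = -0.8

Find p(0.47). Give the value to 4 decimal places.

-0.5112

Midpoint: k1 = f(t_n, p_n); k2 = f(t_n + h/2, p_n + (h/2)·k1); p_{n+1} = p_n + h·k2.
t=0.000000, p=-0.800000:
  k1 = f(0.000000, -0.800000) = 0.544000
  k2 = f(0.235000, -0.672160) = 0.614519
  p ← -0.800000 + 0.47·0.614519 = -0.511176
p(0.47) ≈ -0.5112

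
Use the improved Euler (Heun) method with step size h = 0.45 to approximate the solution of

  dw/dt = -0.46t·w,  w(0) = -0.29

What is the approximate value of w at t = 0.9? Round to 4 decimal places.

-0.2403

Heun: k1 = f(t_n, w_n); k2 = f(t_n + h, w_n + h·k1); w_{n+1} = w_n + (h/2)·(k1 + k2).
t=0.000000, w=-0.290000:
  k1 = f(0.000000, -0.290000) = 0.000000
  k2 = f(0.450000, -0.290000) = 0.060030
  w ← -0.290000 + (0.45/2)·(0.000000 + 0.060030) = -0.276493
t=0.450000, w=-0.276493:
  k1 = f(0.450000, -0.276493) = 0.057234
  k2 = f(0.900000, -0.250738) = 0.103805
  w ← -0.276493 + (0.45/2)·(0.057234 + 0.103805) = -0.240259
w(0.9) ≈ -0.2403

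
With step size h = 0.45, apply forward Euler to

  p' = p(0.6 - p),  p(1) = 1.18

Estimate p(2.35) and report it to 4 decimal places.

Euler: p_{n+1} = p_n + h·f(x_n, p_n).
x=1.000000, p=1.180000: f=-0.684400 → p ← 1.180000 + 0.45·(-0.684400) = 0.872020
x=1.450000, p=0.872020: f=-0.237207 → p ← 0.872020 + 0.45·(-0.237207) = 0.765277
x=1.900000, p=0.765277: f=-0.126483 → p ← 0.765277 + 0.45·(-0.126483) = 0.708360
p(2.35) ≈ 0.7084

0.7084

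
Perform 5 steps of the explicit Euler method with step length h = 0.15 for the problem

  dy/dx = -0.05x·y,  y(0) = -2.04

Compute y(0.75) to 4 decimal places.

-2.0171

Euler: y_{n+1} = y_n + h·f(x_n, y_n).
x=0.000000, y=-2.040000: f=0.000000 → y ← -2.040000 + 0.15·0.000000 = -2.040000
x=0.150000, y=-2.040000: f=0.015300 → y ← -2.040000 + 0.15·0.015300 = -2.037705
x=0.300000, y=-2.037705: f=0.030566 → y ← -2.037705 + 0.15·0.030566 = -2.033120
x=0.450000, y=-2.033120: f=0.045745 → y ← -2.033120 + 0.15·0.045745 = -2.026258
x=0.600000, y=-2.026258: f=0.060788 → y ← -2.026258 + 0.15·0.060788 = -2.017140
y(0.75) ≈ -2.0171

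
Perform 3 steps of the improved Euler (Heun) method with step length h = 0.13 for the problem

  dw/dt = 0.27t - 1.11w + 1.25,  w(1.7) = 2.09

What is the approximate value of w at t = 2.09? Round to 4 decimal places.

1.9153

Heun: k1 = f(t_n, w_n); k2 = f(t_n + h, w_n + h·k1); w_{n+1} = w_n + (h/2)·(k1 + k2).
t=1.700000, w=2.090000:
  k1 = f(1.700000, 2.090000) = -0.610900
  k2 = f(1.830000, 2.010583) = -0.487647
  w ← 2.090000 + (0.13/2)·(-0.610900 + (-0.487647)) = 2.018594
t=1.830000, w=2.018594:
  k1 = f(1.830000, 2.018594) = -0.496540
  k2 = f(1.960000, 1.954044) = -0.389789
  w ← 2.018594 + (0.13/2)·(-0.496540 + (-0.389789)) = 1.960983
t=1.960000, w=1.960983:
  k1 = f(1.960000, 1.960983) = -0.397491
  k2 = f(2.090000, 1.909309) = -0.305033
  w ← 1.960983 + (0.13/2)·(-0.397491 + (-0.305033)) = 1.915319
w(2.09) ≈ 1.9153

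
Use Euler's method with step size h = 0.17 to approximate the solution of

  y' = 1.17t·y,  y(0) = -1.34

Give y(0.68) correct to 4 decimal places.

-1.6290

Euler: y_{n+1} = y_n + h·f(t_n, y_n).
t=0.000000, y=-1.340000: f=0.000000 → y ← -1.340000 + 0.17·0.000000 = -1.340000
t=0.170000, y=-1.340000: f=-0.266526 → y ← -1.340000 + 0.17·(-0.266526) = -1.385309
t=0.340000, y=-1.385309: f=-0.551076 → y ← -1.385309 + 0.17·(-0.551076) = -1.478992
t=0.510000, y=-1.478992: f=-0.882515 → y ← -1.478992 + 0.17·(-0.882515) = -1.629020
y(0.68) ≈ -1.6290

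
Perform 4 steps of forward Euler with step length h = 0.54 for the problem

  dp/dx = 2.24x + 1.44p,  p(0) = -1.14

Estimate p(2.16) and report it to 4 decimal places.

Euler: p_{n+1} = p_n + h·f(x_n, p_n).
x=0.000000, p=-1.140000: f=-1.641600 → p ← -1.140000 + 0.54·(-1.641600) = -2.026464
x=0.540000, p=-2.026464: f=-1.708508 → p ← -2.026464 + 0.54·(-1.708508) = -2.949058
x=1.080000, p=-2.949058: f=-1.827444 → p ← -2.949058 + 0.54·(-1.827444) = -3.935878
x=1.620000, p=-3.935878: f=-2.038865 → p ← -3.935878 + 0.54·(-2.038865) = -5.036865
p(2.16) ≈ -5.0369

-5.0369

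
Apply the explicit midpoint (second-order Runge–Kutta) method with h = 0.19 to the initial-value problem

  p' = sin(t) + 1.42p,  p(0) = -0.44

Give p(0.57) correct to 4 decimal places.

-0.7773

Midpoint: k1 = f(t_n, p_n); k2 = f(t_n + h/2, p_n + (h/2)·k1); p_{n+1} = p_n + h·k2.
t=0.000000, p=-0.440000:
  k1 = f(0.000000, -0.440000) = -0.624800
  k2 = f(0.095000, -0.499356) = -0.614228
  p ← -0.440000 + 0.19·(-0.614228) = -0.556703
t=0.190000, p=-0.556703:
  k1 = f(0.190000, -0.556703) = -0.601660
  k2 = f(0.285000, -0.613861) = -0.590525
  p ← -0.556703 + 0.19·(-0.590525) = -0.668903
t=0.380000, p=-0.668903:
  k1 = f(0.380000, -0.668903) = -0.578922
  k2 = f(0.475000, -0.723901) = -0.570601
  p ← -0.668903 + 0.19·(-0.570601) = -0.777317
p(0.57) ≈ -0.7773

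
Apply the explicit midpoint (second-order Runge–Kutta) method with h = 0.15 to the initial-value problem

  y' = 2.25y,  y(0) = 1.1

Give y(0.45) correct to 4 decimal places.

2.9827

Midpoint: k1 = f(t_n, y_n); k2 = f(t_n + h/2, y_n + (h/2)·k1); y_{n+1} = y_n + h·k2.
t=0.000000, y=1.100000:
  k1 = f(0.000000, 1.100000) = 2.475000
  k2 = f(0.075000, 1.285625) = 2.892656
  y ← 1.100000 + 0.15·2.892656 = 1.533898
t=0.150000, y=1.533898:
  k1 = f(0.150000, 1.533898) = 3.451271
  k2 = f(0.225000, 1.792744) = 4.033674
  y ← 1.533898 + 0.15·4.033674 = 2.138949
t=0.300000, y=2.138949:
  k1 = f(0.300000, 2.138949) = 4.812636
  k2 = f(0.375000, 2.499897) = 5.624769
  y ← 2.138949 + 0.15·5.624769 = 2.982665
y(0.45) ≈ 2.9827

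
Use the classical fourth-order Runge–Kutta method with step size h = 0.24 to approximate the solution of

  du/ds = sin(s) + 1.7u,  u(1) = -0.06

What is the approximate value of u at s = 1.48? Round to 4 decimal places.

0.5513

RK4: k1 = f(s_n, u_n); k2 = f(s_n + h/2, u_n + (h/2)·k1); k3 = f(s_n + h/2, u_n + (h/2)·k2); k4 = f(s_n + h, u_n + h·k3); u_{n+1} = u_n + (h/6)·(k1 + 2k2 + 2k3 + k4).
s=1.000000, u=-0.060000:
  k1 = f(1.000000, -0.060000) = 0.739471
  k2 = f(1.120000, 0.028737) = 0.948953
  k3 = f(1.120000, 0.053874) = 0.991687
  k4 = f(1.240000, 0.178005) = 1.248392
  u ← -0.060000 + (0.24/6)·(k1 + 2k2 + 2k3 + k4) = 0.174766
s=1.240000, u=0.174766:
  k1 = f(1.240000, 0.174766) = 1.242886
  k2 = f(1.360000, 0.323912) = 1.528515
  k3 = f(1.360000, 0.358187) = 1.586783
  k4 = f(1.480000, 0.555594) = 1.940390
  u ← 0.174766 + (0.24/6)·(k1 + 2k2 + 2k3 + k4) = 0.551321
u(1.48) ≈ 0.5513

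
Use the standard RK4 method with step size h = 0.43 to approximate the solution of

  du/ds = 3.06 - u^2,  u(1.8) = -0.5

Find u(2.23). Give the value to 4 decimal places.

RK4: k1 = f(s_n, u_n); k2 = f(s_n + h/2, u_n + (h/2)·k1); k3 = f(s_n + h/2, u_n + (h/2)·k2); k4 = f(s_n + h, u_n + h·k3); u_{n+1} = u_n + (h/6)·(k1 + 2k2 + 2k3 + k4).
s=1.800000, u=-0.500000:
  k1 = f(1.800000, -0.500000) = 2.810000
  k2 = f(2.015000, 0.104150) = 3.049153
  k3 = f(2.015000, 0.155568) = 3.035799
  k4 = f(2.230000, 0.805393) = 2.411341
  u ← -0.500000 + (0.43/6)·(k1 + 2k2 + 2k3 + k4) = 0.746373
u(2.23) ≈ 0.7464

0.7464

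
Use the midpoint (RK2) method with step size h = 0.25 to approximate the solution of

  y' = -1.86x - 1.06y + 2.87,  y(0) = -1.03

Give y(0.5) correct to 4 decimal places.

Midpoint: k1 = f(x_n, y_n); k2 = f(x_n + h/2, y_n + (h/2)·k1); y_{n+1} = y_n + h·k2.
x=0.000000, y=-1.030000:
  k1 = f(0.000000, -1.030000) = 3.961800
  k2 = f(0.125000, -0.534775) = 3.204362
  y ← -1.030000 + 0.25·3.204362 = -0.228910
x=0.250000, y=-0.228910:
  k1 = f(0.250000, -0.228910) = 2.647644
  k2 = f(0.375000, 0.102046) = 2.064331
  y ← -0.228910 + 0.25·2.064331 = 0.287173
y(0.5) ≈ 0.2872

0.2872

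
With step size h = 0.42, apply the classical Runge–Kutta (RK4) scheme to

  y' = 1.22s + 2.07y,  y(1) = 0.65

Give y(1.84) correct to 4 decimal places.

RK4: k1 = f(s_n, y_n); k2 = f(s_n + h/2, y_n + (h/2)·k1); k3 = f(s_n + h/2, y_n + (h/2)·k2); k4 = f(s_n + h, y_n + h·k3); y_{n+1} = y_n + (h/6)·(k1 + 2k2 + 2k3 + k4).
s=1.000000, y=0.650000:
  k1 = f(1.000000, 0.650000) = 2.565500
  k2 = f(1.210000, 1.188755) = 3.936923
  k3 = f(1.210000, 1.476754) = 4.533080
  k4 = f(1.420000, 2.553894) = 7.018960
  y ← 0.650000 + (0.42/6)·(k1 + 2k2 + 2k3 + k4) = 2.506713
s=1.420000, y=2.506713:
  k1 = f(1.420000, 2.506713) = 6.921295
  k2 = f(1.630000, 3.960185) = 10.186182
  k3 = f(1.630000, 4.645811) = 11.605429
  k4 = f(1.840000, 7.380993) = 17.523455
  y ← 2.506713 + (0.42/6)·(k1 + 2k2 + 2k3 + k4) = 7.268671
y(1.84) ≈ 7.2687

7.2687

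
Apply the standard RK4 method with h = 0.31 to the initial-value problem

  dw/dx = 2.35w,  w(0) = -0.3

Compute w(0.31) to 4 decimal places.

RK4: k1 = f(x_n, w_n); k2 = f(x_n + h/2, w_n + (h/2)·k1); k3 = f(x_n + h/2, w_n + (h/2)·k2); k4 = f(x_n + h, w_n + h·k3); w_{n+1} = w_n + (h/6)·(k1 + 2k2 + 2k3 + k4).
x=0.000000, w=-0.300000:
  k1 = f(0.000000, -0.300000) = -0.705000
  k2 = f(0.155000, -0.409275) = -0.961796
  k3 = f(0.155000, -0.449078) = -1.055334
  k4 = f(0.310000, -0.627154) = -1.473811
  w ← -0.300000 + (0.31/6)·(k1 + 2k2 + 2k3 + k4) = -0.621009
w(0.31) ≈ -0.6210

-0.6210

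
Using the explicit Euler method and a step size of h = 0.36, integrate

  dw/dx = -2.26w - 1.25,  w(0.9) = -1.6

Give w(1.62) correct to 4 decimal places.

Euler: w_{n+1} = w_n + h·f(x_n, w_n).
x=0.900000, w=-1.600000: f=2.366000 → w ← -1.600000 + 0.36·2.366000 = -0.748240
x=1.260000, w=-0.748240: f=0.441022 → w ← -0.748240 + 0.36·0.441022 = -0.589472
w(1.62) ≈ -0.5895

-0.5895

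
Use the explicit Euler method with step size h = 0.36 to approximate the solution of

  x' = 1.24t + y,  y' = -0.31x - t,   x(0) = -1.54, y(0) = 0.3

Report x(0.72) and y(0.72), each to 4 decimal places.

-1.1014, 0.5021

Euler on (x,y): x_{n+1} = x_n + h·x', y_{n+1} = y_n + h·y'.
0.000000: (-1.540000, 0.300000); f=(0.300000, 0.477400) → (-1.432000, 0.471864)
0.360000: (-1.432000, 0.471864); f=(0.918264, 0.083920) → (-1.101425, 0.502075)
(x(0.72), y(0.72)) ≈ (-1.1014, 0.5021)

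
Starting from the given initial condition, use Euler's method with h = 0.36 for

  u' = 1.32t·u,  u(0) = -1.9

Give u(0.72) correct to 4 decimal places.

-2.2250

Euler: u_{n+1} = u_n + h·f(t_n, u_n).
t=0.000000, u=-1.900000: f=0.000000 → u ← -1.900000 + 0.36·0.000000 = -1.900000
t=0.360000, u=-1.900000: f=-0.902880 → u ← -1.900000 + 0.36·(-0.902880) = -2.225037
u(0.72) ≈ -2.2250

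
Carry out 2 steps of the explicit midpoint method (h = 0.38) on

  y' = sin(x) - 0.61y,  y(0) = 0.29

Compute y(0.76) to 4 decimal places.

Midpoint: k1 = f(x_n, y_n); k2 = f(x_n + h/2, y_n + (h/2)·k1); y_{n+1} = y_n + h·k2.
x=0.000000, y=0.290000:
  k1 = f(0.000000, 0.290000) = -0.176900
  k2 = f(0.190000, 0.256389) = 0.032462
  y ← 0.290000 + 0.38·0.032462 = 0.302335
x=0.380000, y=0.302335:
  k1 = f(0.380000, 0.302335) = 0.186496
  k2 = f(0.570000, 0.337770) = 0.333593
  y ← 0.302335 + 0.38·0.333593 = 0.429101
y(0.76) ≈ 0.4291

0.4291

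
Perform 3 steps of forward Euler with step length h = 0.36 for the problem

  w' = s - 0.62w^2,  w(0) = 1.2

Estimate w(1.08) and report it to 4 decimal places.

Euler: w_{n+1} = w_n + h·f(s_n, w_n).
s=0.000000, w=1.200000: f=-0.892800 → w ← 1.200000 + 0.36·(-0.892800) = 0.878592
s=0.360000, w=0.878592: f=-0.118593 → w ← 0.878592 + 0.36·(-0.118593) = 0.835899
s=0.720000, w=0.835899: f=0.286790 → w ← 0.835899 + 0.36·0.286790 = 0.939143
w(1.08) ≈ 0.9391

0.9391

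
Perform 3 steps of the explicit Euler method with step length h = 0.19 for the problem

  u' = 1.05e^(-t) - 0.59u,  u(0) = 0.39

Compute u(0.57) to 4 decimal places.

0.7132

Euler: u_{n+1} = u_n + h·f(t_n, u_n).
t=0.000000, u=0.390000: f=0.819900 → u ← 0.390000 + 0.19·0.819900 = 0.545781
t=0.190000, u=0.545781: f=0.546296 → u ← 0.545781 + 0.19·0.546296 = 0.649577
t=0.380000, u=0.649577: f=0.334804 → u ← 0.649577 + 0.19·0.334804 = 0.713190
u(0.57) ≈ 0.7132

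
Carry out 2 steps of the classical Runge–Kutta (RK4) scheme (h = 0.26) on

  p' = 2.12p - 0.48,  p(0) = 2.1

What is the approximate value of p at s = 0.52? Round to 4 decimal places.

5.8655

RK4: k1 = f(s_n, p_n); k2 = f(s_n + h/2, p_n + (h/2)·k1); k3 = f(s_n + h/2, p_n + (h/2)·k2); k4 = f(s_n + h, p_n + h·k3); p_{n+1} = p_n + (h/6)·(k1 + 2k2 + 2k3 + k4).
s=0.000000, p=2.100000:
  k1 = f(0.000000, 2.100000) = 3.972000
  k2 = f(0.130000, 2.616360) = 5.066683
  k3 = f(0.130000, 2.758669) = 5.368378
  k4 = f(0.260000, 3.495778) = 6.931050
  p ← 2.100000 + (0.26/6)·(k1 + 2k2 + 2k3 + k4) = 3.476837
s=0.260000, p=3.476837:
  k1 = f(0.260000, 3.476837) = 6.890895
  k2 = f(0.390000, 4.372654) = 8.790026
  k3 = f(0.390000, 4.619541) = 9.313427
  k4 = f(0.520000, 5.898328) = 12.024456
  p ← 3.476837 + (0.26/6)·(k1 + 2k2 + 2k3 + k4) = 5.865469
p(0.52) ≈ 5.8655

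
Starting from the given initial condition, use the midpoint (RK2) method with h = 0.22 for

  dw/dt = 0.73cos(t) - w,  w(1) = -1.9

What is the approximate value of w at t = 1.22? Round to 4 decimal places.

-1.4661

Midpoint: k1 = f(t_n, w_n); k2 = f(t_n + h/2, w_n + (h/2)·k1); w_{n+1} = w_n + h·k2.
t=1.000000, w=-1.900000:
  k1 = f(1.000000, -1.900000) = 2.294421
  k2 = f(1.110000, -1.647614) = 1.972217
  w ← -1.900000 + 0.22·1.972217 = -1.466112
w(1.22) ≈ -1.4661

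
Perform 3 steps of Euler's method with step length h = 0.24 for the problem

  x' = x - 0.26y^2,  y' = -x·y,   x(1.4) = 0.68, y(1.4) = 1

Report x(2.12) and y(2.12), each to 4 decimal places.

1.1175, 0.5291

Euler on (x,y): x_{n+1} = x_n + h·x', y_{n+1} = y_n + h·y'.
1.400000: (0.680000, 1.000000); f=(0.420000, -0.680000) → (0.780800, 0.836800)
1.640000: (0.780800, 0.836800); f=(0.598739, -0.653373) → (0.924497, 0.679990)
1.880000: (0.924497, 0.679990); f=(0.804277, -0.628649) → (1.117524, 0.529115)
(x(2.12), y(2.12)) ≈ (1.1175, 0.5291)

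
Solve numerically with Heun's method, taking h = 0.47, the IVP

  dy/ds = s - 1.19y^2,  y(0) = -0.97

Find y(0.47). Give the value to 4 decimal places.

Heun: k1 = f(s_n, y_n); k2 = f(s_n + h, y_n + h·k1); y_{n+1} = y_n + (h/2)·(k1 + k2).
s=0.000000, y=-0.970000:
  k1 = f(0.000000, -0.970000) = -1.119671
  k2 = f(0.470000, -1.496245) = -2.194113
  y ← -0.970000 + (0.47/2)·(-1.119671 + (-2.194113)) = -1.748739
y(0.47) ≈ -1.7487

-1.7487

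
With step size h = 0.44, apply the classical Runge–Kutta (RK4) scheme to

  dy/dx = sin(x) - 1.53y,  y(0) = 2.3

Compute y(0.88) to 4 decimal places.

0.8413

RK4: k1 = f(x_n, y_n); k2 = f(x_n + h/2, y_n + (h/2)·k1); k3 = f(x_n + h/2, y_n + (h/2)·k2); k4 = f(x_n + h, y_n + h·k3); y_{n+1} = y_n + (h/6)·(k1 + 2k2 + 2k3 + k4).
x=0.000000, y=2.300000:
  k1 = f(0.000000, 2.300000) = -3.519000
  k2 = f(0.220000, 1.525820) = -2.116275
  k3 = f(0.220000, 1.834420) = -2.588432
  k4 = f(0.440000, 1.161090) = -1.350528
  y ← 2.300000 + (0.44/6)·(k1 + 2k2 + 2k3 + k4) = 1.252878
x=0.440000, y=1.252878:
  k1 = f(0.440000, 1.252878) = -1.490963
  k2 = f(0.660000, 0.924866) = -0.801928
  k3 = f(0.660000, 1.076453) = -1.033857
  k4 = f(0.880000, 0.797980) = -0.450171
  y ← 1.252878 + (0.44/6)·(k1 + 2k2 + 2k3 + k4) = 0.841279
y(0.88) ≈ 0.8413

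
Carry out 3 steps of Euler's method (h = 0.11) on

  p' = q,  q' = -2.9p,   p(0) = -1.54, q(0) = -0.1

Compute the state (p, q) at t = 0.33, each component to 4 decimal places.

Euler on (p,q): p_{n+1} = p_n + h·p', q_{n+1} = q_n + h·q'.
0.000000: (-1.540000, -0.100000); f=(-0.100000, 4.466000) → (-1.551000, 0.391260)
0.110000: (-1.551000, 0.391260); f=(0.391260, 4.497900) → (-1.507961, 0.886029)
0.220000: (-1.507961, 0.886029); f=(0.886029, 4.373088) → (-1.410498, 1.367069)
(p(0.33), q(0.33)) ≈ (-1.4105, 1.3671)

-1.4105, 1.3671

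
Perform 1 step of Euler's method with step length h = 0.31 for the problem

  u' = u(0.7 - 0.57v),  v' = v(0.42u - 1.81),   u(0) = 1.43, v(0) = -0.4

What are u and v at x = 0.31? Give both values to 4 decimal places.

Euler on (u,v): u_{n+1} = u_n + h·u', v_{n+1} = v_n + h·v'.
0.000000: (1.430000, -0.400000); f=(1.327040, 0.483760) → (1.841382, -0.250034)
(u(0.31), v(0.31)) ≈ (1.8414, -0.2500)

1.8414, -0.2500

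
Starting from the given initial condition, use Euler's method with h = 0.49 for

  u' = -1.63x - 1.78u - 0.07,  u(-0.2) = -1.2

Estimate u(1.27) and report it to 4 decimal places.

Euler: u_{n+1} = u_n + h·f(x_n, u_n).
x=-0.200000, u=-1.200000: f=2.392000 → u ← -1.200000 + 0.49·2.392000 = -0.027920
x=0.290000, u=-0.027920: f=-0.493002 → u ← -0.027920 + 0.49·(-0.493002) = -0.269491
x=0.780000, u=-0.269491: f=-0.861706 → u ← -0.269491 + 0.49·(-0.861706) = -0.691727
u(1.27) ≈ -0.6917

-0.6917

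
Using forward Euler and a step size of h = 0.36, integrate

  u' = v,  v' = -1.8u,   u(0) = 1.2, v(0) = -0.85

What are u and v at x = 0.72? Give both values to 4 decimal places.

0.3081, -2.2069

Euler on (u,v): u_{n+1} = u_n + h·u', v_{n+1} = v_n + h·v'.
0.000000: (1.200000, -0.850000); f=(-0.850000, -2.160000) → (0.894000, -1.627600)
0.360000: (0.894000, -1.627600); f=(-1.627600, -1.609200) → (0.308064, -2.206912)
(u(0.72), v(0.72)) ≈ (0.3081, -2.2069)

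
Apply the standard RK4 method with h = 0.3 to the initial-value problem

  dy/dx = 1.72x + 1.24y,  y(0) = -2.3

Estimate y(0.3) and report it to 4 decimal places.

RK4: k1 = f(x_n, y_n); k2 = f(x_n + h/2, y_n + (h/2)·k1); k3 = f(x_n + h/2, y_n + (h/2)·k2); k4 = f(x_n + h, y_n + h·k3); y_{n+1} = y_n + (h/6)·(k1 + 2k2 + 2k3 + k4).
x=0.000000, y=-2.300000:
  k1 = f(0.000000, -2.300000) = -2.852000
  k2 = f(0.150000, -2.727800) = -3.124472
  k3 = f(0.150000, -2.768671) = -3.175152
  k4 = f(0.300000, -3.252546) = -3.517156
  y ← -2.300000 + (0.3/6)·(k1 + 2k2 + 2k3 + k4) = -3.248420
y(0.3) ≈ -3.2484

-3.2484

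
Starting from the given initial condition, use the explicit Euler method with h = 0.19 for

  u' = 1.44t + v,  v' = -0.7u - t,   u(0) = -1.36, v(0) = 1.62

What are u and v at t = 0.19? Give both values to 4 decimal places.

-1.0522, 1.8009

Euler on (u,v): u_{n+1} = u_n + h·u', v_{n+1} = v_n + h·v'.
0.000000: (-1.360000, 1.620000); f=(1.620000, 0.952000) → (-1.052200, 1.800880)
(u(0.19), v(0.19)) ≈ (-1.0522, 1.8009)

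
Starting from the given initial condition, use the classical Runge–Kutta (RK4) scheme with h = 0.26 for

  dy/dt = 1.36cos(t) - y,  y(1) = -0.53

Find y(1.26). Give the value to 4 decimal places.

RK4: k1 = f(t_n, y_n); k2 = f(t_n + h/2, y_n + (h/2)·k1); k3 = f(t_n + h/2, y_n + (h/2)·k2); k4 = f(t_n + h, y_n + h·k3); y_{n+1} = y_n + (h/6)·(k1 + 2k2 + 2k3 + k4).
t=1.000000, y=-0.530000:
  k1 = f(1.000000, -0.530000) = 1.264811
  k2 = f(1.130000, -0.365575) = 0.945832
  k3 = f(1.130000, -0.407042) = 0.987299
  k4 = f(1.260000, -0.273302) = 0.689213
  y ← -0.530000 + (0.26/6)·(k1 + 2k2 + 2k3 + k4) = -0.277788
y(1.26) ≈ -0.2778

-0.2778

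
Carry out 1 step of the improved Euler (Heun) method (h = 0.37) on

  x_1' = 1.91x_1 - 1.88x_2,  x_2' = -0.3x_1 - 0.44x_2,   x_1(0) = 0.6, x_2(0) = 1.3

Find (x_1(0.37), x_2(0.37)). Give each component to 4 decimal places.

Heun on (x_1,x_2): k1 = f(x_n, state_n); k2 = f(x_n + h, state_n + h·k1); state_{n+1} = state_n + (h/2)·(k1 + k2).
0.000000: (0.600000, 1.300000)
  k1 = (-1.298000, -0.752000)
  predictor → (0.119740, 1.021760)
  k2 = (-1.692205, -0.485496)
  → (0.046812, 1.071063)
(x_1(0.37), x_2(0.37)) ≈ (0.0468, 1.0711)

0.0468, 1.0711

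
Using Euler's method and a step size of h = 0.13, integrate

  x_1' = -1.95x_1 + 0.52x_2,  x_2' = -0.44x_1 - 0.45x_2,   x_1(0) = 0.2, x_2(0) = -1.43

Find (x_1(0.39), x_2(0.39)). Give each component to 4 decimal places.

Euler on (x_1,x_2): x_1_{n+1} = x_1_n + h·x_1', x_2_{n+1} = x_2_n + h·x_2'.
0.000000: (0.200000, -1.430000); f=(-1.133600, 0.555500) → (0.052632, -1.357785)
0.130000: (0.052632, -1.357785); f=(-0.808681, 0.587845) → (-0.052496, -1.281365)
0.260000: (-0.052496, -1.281365); f=(-0.563942, 0.599713) → (-0.125809, -1.203402)
(x_1(0.39), x_2(0.39)) ≈ (-0.1258, -1.2034)

-0.1258, -1.2034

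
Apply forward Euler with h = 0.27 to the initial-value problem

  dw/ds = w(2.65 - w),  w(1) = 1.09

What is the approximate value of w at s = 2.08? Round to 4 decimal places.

2.5435

Euler: w_{n+1} = w_n + h·f(s_n, w_n).
s=1.000000, w=1.090000: f=1.700400 → w ← 1.090000 + 0.27·1.700400 = 1.549108
s=1.270000, w=1.549108: f=1.705401 → w ← 1.549108 + 0.27·1.705401 = 2.009566
s=1.540000, w=2.009566: f=1.286994 → w ← 2.009566 + 0.27·1.286994 = 2.357055
s=1.810000, w=2.357055: f=0.690488 → w ← 2.357055 + 0.27·0.690488 = 2.543486
w(2.08) ≈ 2.5435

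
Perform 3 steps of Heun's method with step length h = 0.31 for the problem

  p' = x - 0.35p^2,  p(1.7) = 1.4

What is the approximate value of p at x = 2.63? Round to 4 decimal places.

2.2680

Heun: k1 = f(x_n, p_n); k2 = f(x_n + h, p_n + h·k1); p_{n+1} = p_n + (h/2)·(k1 + k2).
x=1.700000, p=1.400000:
  k1 = f(1.700000, 1.400000) = 1.014000
  k2 = f(2.010000, 1.714340) = 0.981363
  p ← 1.400000 + (0.31/2)·(1.014000 + 0.981363) = 1.709281
x=2.010000, p=1.709281:
  k1 = f(2.010000, 1.709281) = 0.987425
  k2 = f(2.320000, 2.015383) = 0.898381
  p ← 1.709281 + (0.31/2)·(0.987425 + 0.898381) = 2.001581
x=2.320000, p=2.001581:
  k1 = f(2.320000, 2.001581) = 0.917785
  k2 = f(2.630000, 2.286095) = 0.800820
  p ← 2.001581 + (0.31/2)·(0.917785 + 0.800820) = 2.267965
p(2.63) ≈ 2.2680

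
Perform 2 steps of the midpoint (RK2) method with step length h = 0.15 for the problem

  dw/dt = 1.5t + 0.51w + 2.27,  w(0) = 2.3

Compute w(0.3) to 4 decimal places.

Midpoint: k1 = f(t_n, w_n); k2 = f(t_n + h/2, w_n + (h/2)·k1); w_{n+1} = w_n + h·k2.
t=0.000000, w=2.300000:
  k1 = f(0.000000, 2.300000) = 3.443000
  k2 = f(0.075000, 2.558225) = 3.687195
  w ← 2.300000 + 0.15·3.687195 = 2.853079
t=0.150000, w=2.853079:
  k1 = f(0.150000, 2.853079) = 3.950070
  k2 = f(0.225000, 3.149334) = 4.213661
  w ← 2.853079 + 0.15·4.213661 = 3.485128
w(0.3) ≈ 3.4851

3.4851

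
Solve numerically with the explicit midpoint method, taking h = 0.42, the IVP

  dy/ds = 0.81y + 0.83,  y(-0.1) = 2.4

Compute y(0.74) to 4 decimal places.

5.6692

Midpoint: k1 = f(s_n, y_n); k2 = f(s_n + h/2, y_n + (h/2)·k1); y_{n+1} = y_n + h·k2.
s=-0.100000, y=2.400000:
  k1 = f(-0.100000, 2.400000) = 2.774000
  k2 = f(0.110000, 2.982540) = 3.245857
  y ← 2.400000 + 0.42·3.245857 = 3.763260
s=0.320000, y=3.763260:
  k1 = f(0.320000, 3.763260) = 3.878241
  k2 = f(0.530000, 4.577691) = 4.537929
  y ← 3.763260 + 0.42·4.537929 = 5.669190
y(0.74) ≈ 5.6692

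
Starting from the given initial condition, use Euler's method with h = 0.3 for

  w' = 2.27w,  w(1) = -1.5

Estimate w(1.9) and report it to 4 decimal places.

-7.1252

Euler: w_{n+1} = w_n + h·f(t_n, w_n).
t=1.000000, w=-1.500000: f=-3.405000 → w ← -1.500000 + 0.3·(-3.405000) = -2.521500
t=1.300000, w=-2.521500: f=-5.723805 → w ← -2.521500 + 0.3·(-5.723805) = -4.238641
t=1.600000, w=-4.238641: f=-9.621716 → w ← -4.238641 + 0.3·(-9.621716) = -7.125156
w(1.9) ≈ -7.1252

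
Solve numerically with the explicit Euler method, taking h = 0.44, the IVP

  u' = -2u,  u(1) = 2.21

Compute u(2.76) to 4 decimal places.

Euler: u_{n+1} = u_n + h·f(t_n, u_n).
t=1.000000, u=2.210000: f=-4.420000 → u ← 2.210000 + 0.44·(-4.420000) = 0.265200
t=1.440000, u=0.265200: f=-0.530400 → u ← 0.265200 + 0.44·(-0.530400) = 0.031824
t=1.880000, u=0.031824: f=-0.063648 → u ← 0.031824 + 0.44·(-0.063648) = 0.003819
t=2.320000, u=0.003819: f=-0.007638 → u ← 0.003819 + 0.44·(-0.007638) = 0.000458
u(2.76) ≈ 0.0005

0.0005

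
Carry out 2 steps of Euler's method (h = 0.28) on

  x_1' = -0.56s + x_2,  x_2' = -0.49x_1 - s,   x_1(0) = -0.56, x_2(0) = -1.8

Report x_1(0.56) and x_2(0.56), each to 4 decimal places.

Euler on (x_1,x_2): x_1_{n+1} = x_1_n + h·x_1', x_2_{n+1} = x_2_n + h·x_2'.
0.000000: (-0.560000, -1.800000); f=(-1.800000, 0.274400) → (-1.064000, -1.723168)
0.280000: (-1.064000, -1.723168); f=(-1.879968, 0.241360) → (-1.590391, -1.655587)
(x_1(0.56), x_2(0.56)) ≈ (-1.5904, -1.6556)

-1.5904, -1.6556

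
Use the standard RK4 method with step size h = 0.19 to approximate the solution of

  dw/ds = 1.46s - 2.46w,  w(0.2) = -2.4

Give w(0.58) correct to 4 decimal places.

-0.7918

RK4: k1 = f(s_n, w_n); k2 = f(s_n + h/2, w_n + (h/2)·k1); k3 = f(s_n + h/2, w_n + (h/2)·k2); k4 = f(s_n + h, w_n + h·k3); w_{n+1} = w_n + (h/6)·(k1 + 2k2 + 2k3 + k4).
s=0.200000, w=-2.400000:
  k1 = f(0.200000, -2.400000) = 6.196000
  k2 = f(0.295000, -1.811380) = 4.886695
  k3 = f(0.295000, -1.935764) = 5.192679
  k4 = f(0.390000, -1.413391) = 4.046342
  w ← -2.400000 + (0.19/6)·(k1 + 2k2 + 2k3 + k4) = -1.437299
s=0.390000, w=-1.437299:
  k1 = f(0.390000, -1.437299) = 4.105155
  k2 = f(0.485000, -1.047309) = 3.284480
  k3 = f(0.485000, -1.125273) = 3.476272
  k4 = f(0.580000, -0.776807) = 2.757746
  w ← -1.437299 + (0.19/6)·(k1 + 2k2 + 2k3 + k4) = -0.791793
w(0.58) ≈ -0.7918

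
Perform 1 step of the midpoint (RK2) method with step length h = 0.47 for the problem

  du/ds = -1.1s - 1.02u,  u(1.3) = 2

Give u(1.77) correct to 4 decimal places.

0.6385

Midpoint: k1 = f(s_n, u_n); k2 = f(s_n + h/2, u_n + (h/2)·k1); u_{n+1} = u_n + h·k2.
s=1.300000, u=2.000000:
  k1 = f(1.300000, 2.000000) = -3.470000
  k2 = f(1.535000, 1.184550) = -2.896741
  u ← 2.000000 + 0.47·(-2.896741) = 0.638532
u(1.77) ≈ 0.6385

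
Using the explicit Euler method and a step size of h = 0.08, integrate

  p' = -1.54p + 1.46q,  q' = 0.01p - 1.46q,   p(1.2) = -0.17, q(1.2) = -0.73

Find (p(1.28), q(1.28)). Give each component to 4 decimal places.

-0.2343, -0.6449

Euler on (p,q): p_{n+1} = p_n + h·p', q_{n+1} = q_n + h·q'.
1.200000: (-0.170000, -0.730000); f=(-0.804000, 1.064100) → (-0.234320, -0.644872)
(p(1.28), q(1.28)) ≈ (-0.2343, -0.6449)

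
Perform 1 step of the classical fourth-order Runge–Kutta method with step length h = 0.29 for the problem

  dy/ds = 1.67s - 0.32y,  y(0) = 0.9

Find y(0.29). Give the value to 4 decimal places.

0.8883

RK4: k1 = f(s_n, y_n); k2 = f(s_n + h/2, y_n + (h/2)·k1); k3 = f(s_n + h/2, y_n + (h/2)·k2); k4 = f(s_n + h, y_n + h·k3); y_{n+1} = y_n + (h/6)·(k1 + 2k2 + 2k3 + k4).
s=0.000000, y=0.900000:
  k1 = f(0.000000, 0.900000) = -0.288000
  k2 = f(0.145000, 0.858240) = -0.032487
  k3 = f(0.145000, 0.895289) = -0.044343
  k4 = f(0.290000, 0.887141) = 0.200415
  y ← 0.900000 + (0.29/6)·(k1 + 2k2 + 2k3 + k4) = 0.888340
y(0.29) ≈ 0.8883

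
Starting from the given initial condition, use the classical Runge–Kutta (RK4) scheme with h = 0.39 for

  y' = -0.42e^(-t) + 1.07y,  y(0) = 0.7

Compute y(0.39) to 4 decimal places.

0.8918

RK4: k1 = f(t_n, y_n); k2 = f(t_n + h/2, y_n + (h/2)·k1); k3 = f(t_n + h/2, y_n + (h/2)·k2); k4 = f(t_n + h, y_n + h·k3); y_{n+1} = y_n + (h/6)·(k1 + 2k2 + 2k3 + k4).
t=0.000000, y=0.700000:
  k1 = f(0.000000, 0.700000) = 0.329000
  k2 = f(0.195000, 0.764155) = 0.472055
  k3 = f(0.195000, 0.792051) = 0.501904
  k4 = f(0.390000, 0.895742) = 0.674081
  y ← 0.700000 + (0.39/6)·(k1 + 2k2 + 2k3 + k4) = 0.891815
y(0.39) ≈ 0.8918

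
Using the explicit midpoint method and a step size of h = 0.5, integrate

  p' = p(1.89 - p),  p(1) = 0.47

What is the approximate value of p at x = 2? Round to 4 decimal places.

Midpoint: k1 = f(x_n, p_n); k2 = f(x_n + h/2, p_n + (h/2)·k1); p_{n+1} = p_n + h·k2.
x=1.000000, p=0.470000:
  k1 = f(1.000000, 0.470000) = 0.667400
  k2 = f(1.250000, 0.636850) = 0.798069
  p ← 0.470000 + 0.5·0.798069 = 0.869034
x=1.500000, p=0.869034:
  k1 = f(1.500000, 0.869034) = 0.887254
  k2 = f(1.750000, 1.090848) = 0.871753
  p ← 0.869034 + 0.5·0.871753 = 1.304911
p(2) ≈ 1.3049

1.3049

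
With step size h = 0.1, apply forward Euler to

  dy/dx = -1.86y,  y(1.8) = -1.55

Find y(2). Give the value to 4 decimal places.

Euler: y_{n+1} = y_n + h·f(x_n, y_n).
x=1.800000, y=-1.550000: f=2.883000 → y ← -1.550000 + 0.1·2.883000 = -1.261700
x=1.900000, y=-1.261700: f=2.346762 → y ← -1.261700 + 0.1·2.346762 = -1.027024
y(2) ≈ -1.0270

-1.0270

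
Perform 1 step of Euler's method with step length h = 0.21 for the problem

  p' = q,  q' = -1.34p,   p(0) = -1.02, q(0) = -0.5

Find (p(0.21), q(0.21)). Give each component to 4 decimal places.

Euler on (p,q): p_{n+1} = p_n + h·p', q_{n+1} = q_n + h·q'.
0.000000: (-1.020000, -0.500000); f=(-0.500000, 1.366800) → (-1.125000, -0.212972)
(p(0.21), q(0.21)) ≈ (-1.1250, -0.2130)

-1.1250, -0.2130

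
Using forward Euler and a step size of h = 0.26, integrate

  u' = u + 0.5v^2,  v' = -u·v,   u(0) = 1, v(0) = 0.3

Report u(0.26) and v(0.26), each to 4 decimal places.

Euler on (u,v): u_{n+1} = u_n + h·u', v_{n+1} = v_n + h·v'.
0.000000: (1.000000, 0.300000); f=(1.045000, -0.300000) → (1.271700, 0.222000)
(u(0.26), v(0.26)) ≈ (1.2717, 0.2220)

1.2717, 0.2220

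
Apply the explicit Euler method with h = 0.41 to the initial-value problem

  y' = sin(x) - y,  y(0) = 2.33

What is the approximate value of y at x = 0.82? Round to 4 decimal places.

Euler: y_{n+1} = y_n + h·f(x_n, y_n).
x=0.000000, y=2.330000: f=-2.330000 → y ← 2.330000 + 0.41·(-2.330000) = 1.374700
x=0.410000, y=1.374700: f=-0.976091 → y ← 1.374700 + 0.41·(-0.976091) = 0.974503
y(0.82) ≈ 0.9745

0.9745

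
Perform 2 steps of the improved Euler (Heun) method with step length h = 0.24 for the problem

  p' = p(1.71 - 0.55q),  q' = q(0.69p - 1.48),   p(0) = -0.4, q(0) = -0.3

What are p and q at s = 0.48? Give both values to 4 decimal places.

-0.9378, -0.1255

Heun on (p,q): k1 = f(s_n, state_n); k2 = f(s_n + h, state_n + h·k1); state_{n+1} = state_n + (h/2)·(k1 + k2).
0.000000: (-0.400000, -0.300000)
  k1 = (-0.750000, 0.526800)
  predictor → (-0.580000, -0.173568)
  k2 = (-1.047168, 0.326343)
  → (-0.615660, -0.197623)
0.240000: (-0.615660, -0.197623)
  k1 = (-1.119697, 0.376433)
  predictor → (-0.884387, -0.107279)
  k2 = (-1.564484, 0.224237)
  → (-0.937762, -0.125542)
(p(0.48), q(0.48)) ≈ (-0.9378, -0.1255)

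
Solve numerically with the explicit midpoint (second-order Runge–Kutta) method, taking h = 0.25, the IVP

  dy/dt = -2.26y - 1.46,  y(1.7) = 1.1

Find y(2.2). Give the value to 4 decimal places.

Midpoint: k1 = f(t_n, y_n); k2 = f(t_n + h/2, y_n + (h/2)·k1); y_{n+1} = y_n + h·k2.
t=1.700000, y=1.100000:
  k1 = f(1.700000, 1.100000) = -3.946000
  k2 = f(1.825000, 0.606750) = -2.831255
  y ← 1.100000 + 0.25·(-2.831255) = 0.392186
t=1.950000, y=0.392186:
  k1 = f(1.950000, 0.392186) = -2.346341
  k2 = f(2.075000, 0.098894) = -1.683500
  y ← 0.392186 + 0.25·(-1.683500) = -0.028689
y(2.2) ≈ -0.0287

-0.0287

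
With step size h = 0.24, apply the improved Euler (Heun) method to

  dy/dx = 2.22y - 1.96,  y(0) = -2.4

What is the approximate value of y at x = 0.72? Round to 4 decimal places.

Heun: k1 = f(x_n, y_n); k2 = f(x_n + h, y_n + h·k1); y_{n+1} = y_n + (h/2)·(k1 + k2).
x=0.000000, y=-2.400000:
  k1 = f(0.000000, -2.400000) = -7.288000
  k2 = f(0.240000, -4.149120) = -11.171046
  y ← -2.400000 + (0.24/2)·(-7.288000 + (-11.171046)) = -4.615086
x=0.240000, y=-4.615086:
  k1 = f(0.240000, -4.615086) = -12.205490
  k2 = f(0.480000, -7.544403) = -18.708575
  y ← -4.615086 + (0.24/2)·(-12.205490 + (-18.708575)) = -8.324773
x=0.480000, y=-8.324773:
  k1 = f(0.480000, -8.324773) = -20.440997
  k2 = f(0.720000, -13.230613) = -31.331960
  y ← -8.324773 + (0.24/2)·(-20.440997 + (-31.331960)) = -14.537528
y(0.72) ≈ -14.5375

-14.5375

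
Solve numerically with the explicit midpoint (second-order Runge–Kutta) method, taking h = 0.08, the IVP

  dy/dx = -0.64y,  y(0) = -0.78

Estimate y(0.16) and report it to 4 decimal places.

Midpoint: k1 = f(x_n, y_n); k2 = f(x_n + h/2, y_n + (h/2)·k1); y_{n+1} = y_n + h·k2.
x=0.000000, y=-0.780000:
  k1 = f(0.000000, -0.780000) = 0.499200
  k2 = f(0.040000, -0.760032) = 0.486420
  y ← -0.780000 + 0.08·0.486420 = -0.741086
x=0.080000, y=-0.741086:
  k1 = f(0.080000, -0.741086) = 0.474295
  k2 = f(0.120000, -0.722115) = 0.462153
  y ← -0.741086 + 0.08·0.462153 = -0.704114
y(0.16) ≈ -0.7041

-0.7041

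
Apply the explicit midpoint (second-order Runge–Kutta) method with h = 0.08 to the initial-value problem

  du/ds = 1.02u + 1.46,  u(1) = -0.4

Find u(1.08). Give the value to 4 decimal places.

Midpoint: k1 = f(s_n, u_n); k2 = f(s_n + h/2, u_n + (h/2)·k1); u_{n+1} = u_n + h·k2.
s=1.000000, u=-0.400000:
  k1 = f(1.000000, -0.400000) = 1.052000
  k2 = f(1.040000, -0.357920) = 1.094922
  u ← -0.400000 + 0.08·1.094922 = -0.312406
u(1.08) ≈ -0.3124

-0.3124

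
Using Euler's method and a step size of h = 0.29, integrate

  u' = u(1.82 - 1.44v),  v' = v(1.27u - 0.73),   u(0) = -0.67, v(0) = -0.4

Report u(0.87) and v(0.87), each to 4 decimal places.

-2.8690, -0.0089

Euler on (u,v): u_{n+1} = u_n + h·u', v_{n+1} = v_n + h·v'.
0.000000: (-0.670000, -0.400000); f=(-1.605320, 0.632360) → (-1.135543, -0.216616)
0.290000: (-1.135543, -0.216616); f=(-2.420894, 0.470519) → (-1.837602, -0.080165)
0.580000: (-1.837602, -0.080165); f=(-3.556564, 0.245606) → (-2.869006, -0.008939)
(u(0.87), v(0.87)) ≈ (-2.8690, -0.0089)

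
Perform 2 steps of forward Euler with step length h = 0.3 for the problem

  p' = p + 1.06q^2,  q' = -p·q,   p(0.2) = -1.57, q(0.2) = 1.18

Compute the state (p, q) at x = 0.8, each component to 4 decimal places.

-1.1196, 2.5680

Euler on (p,q): p_{n+1} = p_n + h·p', q_{n+1} = q_n + h·q'.
0.200000: (-1.570000, 1.180000); f=(-0.094056, 1.852600) → (-1.598217, 1.735780)
0.500000: (-1.598217, 1.735780); f=(1.595491, 2.774153) → (-1.119569, 2.568026)
(p(0.8), q(0.8)) ≈ (-1.1196, 2.5680)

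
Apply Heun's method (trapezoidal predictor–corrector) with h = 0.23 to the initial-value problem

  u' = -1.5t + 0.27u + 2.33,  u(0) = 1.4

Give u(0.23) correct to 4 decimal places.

2.0025

Heun: k1 = f(t_n, u_n); k2 = f(t_n + h, u_n + h·k1); u_{n+1} = u_n + (h/2)·(k1 + k2).
t=0.000000, u=1.400000:
  k1 = f(0.000000, 1.400000) = 2.708000
  k2 = f(0.230000, 2.022840) = 2.531167
  u ← 1.400000 + (0.23/2)·(2.708000 + 2.531167) = 2.002504
u(0.23) ≈ 2.0025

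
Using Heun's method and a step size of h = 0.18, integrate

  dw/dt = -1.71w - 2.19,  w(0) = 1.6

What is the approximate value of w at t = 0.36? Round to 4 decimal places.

0.2949

Heun: k1 = f(t_n, w_n); k2 = f(t_n + h, w_n + h·k1); w_{n+1} = w_n + (h/2)·(k1 + k2).
t=0.000000, w=1.600000:
  k1 = f(0.000000, 1.600000) = -4.926000
  k2 = f(0.180000, 0.713320) = -3.409777
  w ← 1.600000 + (0.18/2)·(-4.926000 + (-3.409777)) = 0.849780
t=0.180000, w=0.849780:
  k1 = f(0.180000, 0.849780) = -3.643124
  k2 = f(0.360000, 0.194018) = -2.521770
  w ← 0.849780 + (0.18/2)·(-3.643124 + (-2.521770)) = 0.294940
w(0.36) ≈ 0.2949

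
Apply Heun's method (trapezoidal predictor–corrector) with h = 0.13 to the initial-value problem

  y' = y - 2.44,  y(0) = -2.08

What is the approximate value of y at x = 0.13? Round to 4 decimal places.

Heun: k1 = f(x_n, y_n); k2 = f(x_n + h, y_n + h·k1); y_{n+1} = y_n + (h/2)·(k1 + k2).
x=0.000000, y=-2.080000:
  k1 = f(0.000000, -2.080000) = -4.520000
  k2 = f(0.130000, -2.667600) = -5.107600
  y ← -2.080000 + (0.13/2)·(-4.520000 + (-5.107600)) = -2.705794
y(0.13) ≈ -2.7058

-2.7058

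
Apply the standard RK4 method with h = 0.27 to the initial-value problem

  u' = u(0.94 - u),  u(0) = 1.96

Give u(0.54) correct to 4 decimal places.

1.3689

RK4: k1 = f(s_n, u_n); k2 = f(s_n + h/2, u_n + (h/2)·k1); k3 = f(s_n + h/2, u_n + (h/2)·k2); k4 = f(s_n + h, u_n + h·k3); u_{n+1} = u_n + (h/6)·(k1 + 2k2 + 2k3 + k4).
s=0.000000, u=1.960000:
  k1 = f(0.000000, 1.960000) = -1.999200
  k2 = f(0.135000, 1.690108) = -1.267764
  k3 = f(0.135000, 1.788852) = -1.518470
  k4 = f(0.270000, 1.550013) = -0.945528
  u ← 1.960000 + (0.27/6)·(k1 + 2k2 + 2k3 + k4) = 1.576726
s=0.270000, u=1.576726:
  k1 = f(0.270000, 1.576726) = -1.003943
  k2 = f(0.405000, 1.441194) = -0.722318
  k3 = f(0.405000, 1.479213) = -0.797612
  k4 = f(0.540000, 1.361371) = -0.573642
  u ← 1.576726 + (0.27/6)·(k1 + 2k2 + 2k3 + k4) = 1.368941
u(0.54) ≈ 1.3689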